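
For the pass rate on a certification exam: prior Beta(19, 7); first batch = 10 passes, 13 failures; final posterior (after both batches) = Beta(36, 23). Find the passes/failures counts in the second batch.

7 passes and 3 failures

Because Beta–binomial updating is additive in the counts, the combined data contributed (α_post−α_prior, β_post−β_prior) successes and failures.
Total across both batches: 36−19=17 passes, 23−7=16 failures.
Subtract the first batch: 17−10=7 passes and 16−13=3 failures.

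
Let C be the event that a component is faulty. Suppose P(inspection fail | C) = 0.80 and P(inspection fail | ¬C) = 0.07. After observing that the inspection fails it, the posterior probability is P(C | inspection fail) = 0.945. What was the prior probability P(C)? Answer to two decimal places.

In odds form, posterior odds = prior odds × likelihood ratio, so prior odds = posterior odds ÷ LR.
Posterior odds = 0.945/(1−0.945) = 17.1818. LR = 0.80/0.07 = 11.4286.
Prior odds = 17.1818/11.4286 = 1.5034, so P(C) = 1.5034/(1+1.5034) ≈ 0.60.

P(C) = 0.60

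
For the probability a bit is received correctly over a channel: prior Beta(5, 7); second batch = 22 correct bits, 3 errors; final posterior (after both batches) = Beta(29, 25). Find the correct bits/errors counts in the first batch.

Because Beta–binomial updating is additive in the counts, the combined data contributed (α_post−α_prior, β_post−β_prior) successes and failures.
Total across both batches: 29−5=24 correct bits, 25−7=18 errors.
Subtract the second batch: 24−22=2 correct bits and 18−3=15 errors.

2 correct bits and 15 errors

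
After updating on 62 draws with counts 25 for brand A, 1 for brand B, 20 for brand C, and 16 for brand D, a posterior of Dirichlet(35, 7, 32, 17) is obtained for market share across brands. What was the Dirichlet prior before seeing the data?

For a Dirichlet(α) prior with multinomial counts c, the posterior is Dirichlet(α + c) componentwise.
Subtract each count from the matching posterior parameter: 35−25=10, 7−1=6, 32−20=12, 17−16=1.

Dirichlet(10, 6, 12, 1)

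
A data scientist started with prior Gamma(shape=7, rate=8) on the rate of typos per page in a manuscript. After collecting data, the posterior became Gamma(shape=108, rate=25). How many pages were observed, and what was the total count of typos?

A Gamma(α, β) prior (rate parametrization) on a Poisson rate with n observations summing to S gives posterior Gamma(α+S, β+n).
Matching: Σxᵢ = 108 − 7 = 101 and n = 25 − 8 = 17.

n = 17 pages with total 101 typos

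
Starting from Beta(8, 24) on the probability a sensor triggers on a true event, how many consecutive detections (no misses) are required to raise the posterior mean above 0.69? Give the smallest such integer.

After k detections and 0 misses the posterior is Beta(8+k, 24), with mean (8+k)/(8+24+k).
Set (8+k)/(32+k) > 0.69 and solve: k > (0.69·32 − 8)/(1 − 0.69) = 45.419.
The smallest integer exceeding 45.419 is 46, and checking k=46: (54)/(78) = 0.6923 > 0.69.

k = 46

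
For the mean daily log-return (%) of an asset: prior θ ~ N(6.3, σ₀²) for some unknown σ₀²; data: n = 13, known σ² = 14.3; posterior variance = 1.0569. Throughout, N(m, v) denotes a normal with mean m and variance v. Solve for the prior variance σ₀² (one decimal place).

Posterior precision equals prior precision plus data precision: 1/σ_n² = 1/σ₀² + n/σ².
So 1/σ₀² = 1/1.0569 − 13/14.3 = 0.946163 − 0.909091 = 0.037072.
Hence σ₀² = 1/0.037072 ≈ 27.0.

σ₀² = 27.0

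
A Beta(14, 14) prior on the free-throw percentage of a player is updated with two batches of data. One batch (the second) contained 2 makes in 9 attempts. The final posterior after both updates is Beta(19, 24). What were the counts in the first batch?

3 makes and 3 misses

Sequential conjugate updates are equivalent to a single update on the pooled data, so total successes = posterior α − prior α and total failures = posterior β − prior β.
Total across both batches: 19−14=5 makes, 24−14=10 misses.
Subtract the second batch: 5−2=3 makes and 10−7=3 misses.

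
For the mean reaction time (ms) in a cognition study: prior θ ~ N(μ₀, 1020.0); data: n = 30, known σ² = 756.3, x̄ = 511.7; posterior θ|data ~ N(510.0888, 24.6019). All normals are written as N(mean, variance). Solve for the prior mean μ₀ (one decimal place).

μ₀ = 444.9

With known observation variance, the Normal–Normal posterior has precision τ_n = τ₀ + n/σ² and mean μ_n = (τ₀μ₀ + (n/σ²)x̄)/τ_n.
Here τ₀ = 1/1020.0 = 0.000980 and τ_data = 30/756.3 = 0.039667, so τ_n = 0.040647.
Rearranging for μ₀: μ₀ = (μ_n·τ_n − τ_data·x̄)/τ₀ = (510.0888·0.040647 − 0.039667·511.7) / 0.000980 = 0.435976/0.000980 ≈ 444.9.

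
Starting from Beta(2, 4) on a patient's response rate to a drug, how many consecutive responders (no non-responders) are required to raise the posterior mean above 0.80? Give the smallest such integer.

k = 15

After k responders and 0 non-responders the posterior is Beta(2+k, 4), with mean (2+k)/(2+4+k).
Set (2+k)/(6+k) > 0.80 and solve: k > (0.80·6 − 2)/(1 − 0.80) = 14.000.
The smallest integer exceeding 14.000 is 15.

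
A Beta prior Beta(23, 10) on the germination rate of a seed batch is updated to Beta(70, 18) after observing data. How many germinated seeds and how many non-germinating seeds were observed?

47 germinated seeds and 8 non-germinating seeds

A Beta(a, b) prior with s successes and f failures in binomial data gives a Beta(a+s, b+f) posterior.
Match parameters: s=70−23=47, f=18−10=8.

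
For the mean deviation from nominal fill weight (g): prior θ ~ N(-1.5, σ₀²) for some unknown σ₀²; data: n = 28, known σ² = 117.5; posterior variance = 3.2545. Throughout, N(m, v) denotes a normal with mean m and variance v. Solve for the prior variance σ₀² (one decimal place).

σ₀² = 14.5

For the Normal–Normal model with known σ², precisions add: τ_n = τ₀ + n/σ².
So 1/σ₀² = 1/3.2545 − 28/117.5 = 0.307267 − 0.238298 = 0.068969.
Hence σ₀² = 1/0.068969 ≈ 14.5.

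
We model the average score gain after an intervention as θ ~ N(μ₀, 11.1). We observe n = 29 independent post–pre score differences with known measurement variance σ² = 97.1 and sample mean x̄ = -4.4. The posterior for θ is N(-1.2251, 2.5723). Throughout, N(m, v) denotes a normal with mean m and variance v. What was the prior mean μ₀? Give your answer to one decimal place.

With known observation variance, the Normal–Normal posterior has precision τ_n = τ₀ + n/σ² and mean μ_n = (τ₀μ₀ + (n/σ²)x̄)/τ_n.
Here τ₀ = 1/11.1 = 0.090090 and τ_data = 29/97.1 = 0.298661, so τ_n = 0.388751.
Rearranging for μ₀: μ₀ = (μ_n·τ_n − τ_data·x̄)/τ₀ = (-1.2251·0.388751 − 0.298661·-4.4) / 0.090090 = 0.837850/0.090090 ≈ 9.3.

μ₀ = 9.3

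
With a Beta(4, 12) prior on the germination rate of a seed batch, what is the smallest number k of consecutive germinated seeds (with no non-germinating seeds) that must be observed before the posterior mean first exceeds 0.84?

k = 60

After k germinated seeds and 0 non-germinating seeds the posterior is Beta(4+k, 12), with mean (4+k)/(4+12+k).
Set (4+k)/(16+k) > 0.84 and solve: k > (0.84·16 − 4)/(1 − 0.84) = 59.000.
The smallest integer exceeding 59.000 is 60.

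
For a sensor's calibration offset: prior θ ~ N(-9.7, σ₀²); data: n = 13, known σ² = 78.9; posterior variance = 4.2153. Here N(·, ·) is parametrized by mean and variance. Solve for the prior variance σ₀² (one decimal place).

Posterior precision equals prior precision plus data precision: 1/σ_n² = 1/σ₀² + n/σ².
So 1/σ₀² = 1/4.2153 − 13/78.9 = 0.237231 − 0.164766 = 0.072465.
Hence σ₀² = 1/0.072465 ≈ 13.8.

σ₀² = 13.8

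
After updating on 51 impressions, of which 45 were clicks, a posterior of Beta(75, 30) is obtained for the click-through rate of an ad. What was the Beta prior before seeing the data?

Beta(30, 24)

A Beta(α, β) prior with s successes and f failures in binomial data gives a Beta(α+s, β+f) posterior.
Subtract the data counts: 75−45=30, 30−6=24.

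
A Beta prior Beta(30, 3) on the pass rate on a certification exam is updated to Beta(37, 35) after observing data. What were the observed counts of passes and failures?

Beta is conjugate to the binomial likelihood: posterior = Beta(α+s, β+f).
Match parameters: s=37−30=7, f=35−3=32.

7 passes and 32 failures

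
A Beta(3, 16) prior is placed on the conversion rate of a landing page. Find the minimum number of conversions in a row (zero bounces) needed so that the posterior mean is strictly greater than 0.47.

k = 12

After k conversions and 0 bounces the posterior is Beta(3+k, 16), with mean (3+k)/(3+16+k).
Set (3+k)/(19+k) > 0.47 and solve: k > (0.47·19 − 3)/(1 − 0.47) = 11.189.
The smallest integer exceeding 11.189 is 12.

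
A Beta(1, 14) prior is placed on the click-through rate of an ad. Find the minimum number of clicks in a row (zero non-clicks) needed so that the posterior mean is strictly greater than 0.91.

After k clicks and 0 non-clicks the posterior is Beta(1+k, 14), with mean (1+k)/(1+14+k).
Set (1+k)/(15+k) > 0.91 and solve: k > (0.91·15 − 1)/(1 − 0.91) = 140.556.
The smallest integer exceeding 140.556 is 141.

k = 141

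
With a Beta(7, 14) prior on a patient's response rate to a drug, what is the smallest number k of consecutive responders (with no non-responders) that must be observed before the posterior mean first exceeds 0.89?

After k responders and 0 non-responders the posterior is Beta(7+k, 14), with mean (7+k)/(7+14+k).
Set (7+k)/(21+k) > 0.89 and solve: k > (0.89·21 − 7)/(1 − 0.89) = 106.273.
The smallest integer exceeding 106.273 is 107, and checking k=107: (114)/(128) = 0.8906 > 0.89.

k = 107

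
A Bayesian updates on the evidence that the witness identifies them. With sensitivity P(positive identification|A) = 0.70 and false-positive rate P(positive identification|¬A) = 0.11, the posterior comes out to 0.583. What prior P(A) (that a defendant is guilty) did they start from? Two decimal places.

P(A) = 0.18

In odds form, posterior odds = prior odds × likelihood ratio, so prior odds = posterior odds ÷ LR.
Posterior odds = 0.583/(1−0.583) = 1.3981. LR = 0.70/0.11 = 6.3636.
Prior odds = 1.3981/6.3636 = 0.2197, so P(A) = 0.2197/(1+0.2197) ≈ 0.18.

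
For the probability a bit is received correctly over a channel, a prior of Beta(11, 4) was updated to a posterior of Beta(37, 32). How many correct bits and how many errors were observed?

Beta is conjugate to the binomial likelihood: posterior = Beta(α+s, β+f).
So s = 37 − 11 = 26 and f = 32 − 4 = 28.

26 correct bits and 28 errors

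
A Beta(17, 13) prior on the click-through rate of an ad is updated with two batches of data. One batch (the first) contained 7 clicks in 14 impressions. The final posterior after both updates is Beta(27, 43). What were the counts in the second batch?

3 clicks and 23 non-clicks

Because Beta–binomial updating is additive in the counts, the combined data contributed (α_post−α_prior, β_post−β_prior) successes and failures.
Total across both batches: 27−17=10 clicks, 43−13=30 non-clicks.
Subtract the first batch: 10−7=3 clicks and 30−7=23 non-clicks.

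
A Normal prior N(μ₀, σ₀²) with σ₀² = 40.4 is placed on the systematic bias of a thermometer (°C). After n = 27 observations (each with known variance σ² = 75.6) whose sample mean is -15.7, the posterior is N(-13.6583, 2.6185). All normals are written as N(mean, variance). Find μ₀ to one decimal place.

With known observation variance, the Normal–Normal posterior has precision τ_n = τ₀ + n/σ² and mean μ_n = (τ₀μ₀ + (n/σ²)x̄)/τ_n.
Here τ₀ = 1/40.4 = 0.024752 and τ_data = 27/75.6 = 0.357143, so τ_n = 0.381895.
Rearranging for μ₀: μ₀ = (μ_n·τ_n − τ_data·x̄)/τ₀ = (-13.6583·0.381895 − 0.357143·-15.7) / 0.024752 = 0.391109/0.024752 ≈ 15.8.

μ₀ = 15.8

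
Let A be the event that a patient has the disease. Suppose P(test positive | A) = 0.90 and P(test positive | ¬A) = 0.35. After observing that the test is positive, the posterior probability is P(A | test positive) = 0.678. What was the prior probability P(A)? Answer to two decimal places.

Bayes' rule in odds form gives O(A|E) = O(A)·[P(E|A)/P(E|¬A)], hence O(A) = O(A|E)/LR.
Posterior odds = 0.678/(1−0.678) = 2.1056. LR = 0.90/0.35 = 2.5714.
Prior odds = 2.1056/2.5714 = 0.8189, so P(A) = 0.8189/(1+0.8189) ≈ 0.45.

P(A) = 0.45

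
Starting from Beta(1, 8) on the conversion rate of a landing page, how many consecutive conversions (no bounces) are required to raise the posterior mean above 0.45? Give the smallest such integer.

k = 6

After k conversions and 0 bounces the posterior is Beta(1+k, 8), with mean (1+k)/(1+8+k).
Set (1+k)/(9+k) > 0.45 and solve: k > (0.45·9 − 1)/(1 − 0.45) = 5.545.
The smallest integer exceeding 5.545 is 6.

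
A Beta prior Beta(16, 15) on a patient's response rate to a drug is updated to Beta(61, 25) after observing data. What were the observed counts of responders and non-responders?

45 responders and 10 non-responders

Under Beta–binomial conjugacy the posterior parameters are (a+s, b+f).
So s = 61 − 16 = 45 and f = 25 − 15 = 10.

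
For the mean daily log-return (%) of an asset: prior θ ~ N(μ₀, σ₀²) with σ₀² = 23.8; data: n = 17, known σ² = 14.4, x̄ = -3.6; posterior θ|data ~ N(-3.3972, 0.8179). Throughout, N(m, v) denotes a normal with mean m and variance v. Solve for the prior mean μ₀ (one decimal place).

μ₀ = 2.3

With known observation variance, the Normal–Normal posterior has precision τ_n = τ₀ + n/σ² and mean μ_n = (τ₀μ₀ + (n/σ²)x̄)/τ_n.
Here τ₀ = 1/23.8 = 0.042017 and τ_data = 17/14.4 = 1.180556, so τ_n = 1.222573.
Rearranging for μ₀: μ₀ = (μ_n·τ_n − τ_data·x̄)/τ₀ = (-3.3972·1.222573 − 1.180556·-3.6) / 0.042017 = 0.096677/0.042017 ≈ 2.3.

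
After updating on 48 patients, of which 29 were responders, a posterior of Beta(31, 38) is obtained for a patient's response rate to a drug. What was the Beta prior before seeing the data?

Beta(2, 19)

Under Beta–binomial conjugacy the posterior parameters are (α+s, β+f).
Subtract the data counts: 31−29=2, 38−19=19.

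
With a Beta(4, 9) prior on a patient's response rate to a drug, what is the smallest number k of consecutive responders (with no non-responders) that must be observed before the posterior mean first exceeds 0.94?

k = 138

After k responders and 0 non-responders the posterior is Beta(4+k, 9), with mean (4+k)/(4+9+k).
Set (4+k)/(13+k) > 0.94 and solve: k > (0.94·13 − 4)/(1 − 0.94) = 137.000.
The smallest integer exceeding 137.000 is 138.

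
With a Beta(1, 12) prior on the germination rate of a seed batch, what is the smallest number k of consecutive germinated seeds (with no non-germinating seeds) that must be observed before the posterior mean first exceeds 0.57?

k = 15

After k germinated seeds and 0 non-germinating seeds the posterior is Beta(1+k, 12), with mean (1+k)/(1+12+k).
Set (1+k)/(13+k) > 0.57 and solve: k > (0.57·13 − 1)/(1 − 0.57) = 14.907.
The smallest integer exceeding 14.907 is 15, and checking k=15: (16)/(28) = 0.5714 > 0.57.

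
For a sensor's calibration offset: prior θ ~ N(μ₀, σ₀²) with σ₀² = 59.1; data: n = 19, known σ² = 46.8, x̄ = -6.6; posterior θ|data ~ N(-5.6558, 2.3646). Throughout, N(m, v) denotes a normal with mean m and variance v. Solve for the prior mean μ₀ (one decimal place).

μ₀ = 17.0

With known observation variance, the Normal–Normal posterior has precision τ_n = τ₀ + n/σ² and mean μ_n = (τ₀μ₀ + (n/σ²)x̄)/τ_n.
Here τ₀ = 1/59.1 = 0.016920 and τ_data = 19/46.8 = 0.405983, so τ_n = 0.422903.
Rearranging for μ₀: μ₀ = (μ_n·τ_n − τ_data·x̄)/τ₀ = (-5.6558·0.422903 − 0.405983·-6.6) / 0.016920 = 0.287633/0.016920 ≈ 17.0.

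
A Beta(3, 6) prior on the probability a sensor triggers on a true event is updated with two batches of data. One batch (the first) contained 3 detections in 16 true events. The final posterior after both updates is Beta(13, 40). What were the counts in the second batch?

7 detections and 21 misses

Because Beta–binomial updating is additive in the counts, the combined data contributed (α_post−α_prior, β_post−β_prior) successes and failures.
Total across both batches: 13−3=10 detections, 40−6=34 misses.
Subtract the first batch: 10−3=7 detections and 34−13=21 misses.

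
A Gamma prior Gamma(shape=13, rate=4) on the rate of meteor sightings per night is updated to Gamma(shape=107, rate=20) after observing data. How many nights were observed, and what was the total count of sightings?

n = 16 nights with total 94 sightings

A Gamma(α, β) prior (rate parametrization) on a Poisson rate with n observations summing to S gives posterior Gamma(α+S, β+n).
Matching: Σxᵢ = 107 − 13 = 94 and n = 20 − 4 = 16.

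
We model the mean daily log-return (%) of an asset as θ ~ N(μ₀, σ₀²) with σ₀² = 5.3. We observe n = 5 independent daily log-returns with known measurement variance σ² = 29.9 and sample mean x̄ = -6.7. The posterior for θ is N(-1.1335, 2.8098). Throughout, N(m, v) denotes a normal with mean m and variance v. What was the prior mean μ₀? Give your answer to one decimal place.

μ₀ = 3.8

The posterior mean is a precision-weighted average: μ_n = (τ₀μ₀ + τ_data·x̄)/(τ₀+τ_data), with τ₀=1/σ₀² and τ_data=n/σ².
Here τ₀ = 1/5.3 = 0.188679 and τ_data = 5/29.9 = 0.167224, so τ_n = 0.355903.
Rearranging for μ₀: μ₀ = (μ_n·τ_n − τ_data·x̄)/τ₀ = (-1.1335·0.355903 − 0.167224·-6.7) / 0.188679 = 0.716985/0.188679 ≈ 3.8.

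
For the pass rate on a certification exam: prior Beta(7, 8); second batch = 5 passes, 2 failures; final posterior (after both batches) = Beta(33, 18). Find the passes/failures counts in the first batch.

Because Beta–binomial updating is additive in the counts, the combined data contributed (α_post−α_prior, β_post−β_prior) successes and failures.
Total across both batches: 33−7=26 passes, 18−8=10 failures.
Subtract the second batch: 26−5=21 passes and 10−2=8 failures.

21 passes and 8 failures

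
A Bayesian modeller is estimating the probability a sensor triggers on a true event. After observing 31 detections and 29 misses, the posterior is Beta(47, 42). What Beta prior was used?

A Beta(α, β) prior with s successes and f failures in binomial data gives a Beta(α+s, β+f) posterior.
Subtract the data counts: 47−31=16, 42−29=13.

Beta(16, 13)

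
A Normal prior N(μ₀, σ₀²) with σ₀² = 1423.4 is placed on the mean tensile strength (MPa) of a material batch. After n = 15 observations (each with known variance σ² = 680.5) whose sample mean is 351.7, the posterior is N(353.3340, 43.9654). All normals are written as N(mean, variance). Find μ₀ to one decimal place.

μ₀ = 404.6

The posterior mean is a precision-weighted average: μ_n = (τ₀μ₀ + τ_data·x̄)/(τ₀+τ_data), with τ₀=1/σ₀² and τ_data=n/σ².
Here τ₀ = 1/1423.4 = 0.000703 and τ_data = 15/680.5 = 0.022043, so τ_n = 0.022746.
Rearranging for μ₀: μ₀ = (μ_n·τ_n − τ_data·x̄)/τ₀ = (353.3340·0.022746 − 0.022043·351.7) / 0.000703 = 0.284412/0.000703 ≈ 404.6.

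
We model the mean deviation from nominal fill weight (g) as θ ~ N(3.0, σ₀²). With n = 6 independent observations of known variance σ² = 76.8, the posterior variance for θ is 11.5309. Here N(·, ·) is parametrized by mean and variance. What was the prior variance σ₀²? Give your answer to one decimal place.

For the Normal–Normal model with known σ², precisions add: τ_n = τ₀ + n/σ².
So 1/σ₀² = 1/11.5309 − 6/76.8 = 0.086723 − 0.078125 = 0.008598.
Hence σ₀² = 1/0.008598 ≈ 116.3.

σ₀² = 116.3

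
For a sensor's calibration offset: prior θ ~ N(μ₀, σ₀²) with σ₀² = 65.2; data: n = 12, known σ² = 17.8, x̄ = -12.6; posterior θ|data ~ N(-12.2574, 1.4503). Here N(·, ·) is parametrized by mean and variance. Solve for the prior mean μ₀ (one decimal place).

The posterior mean is a precision-weighted average: μ_n = (τ₀μ₀ + τ_data·x̄)/(τ₀+τ_data), with τ₀=1/σ₀² and τ_data=n/σ².
Here τ₀ = 1/65.2 = 0.015337 and τ_data = 12/17.8 = 0.674157, so τ_n = 0.689494.
Rearranging for μ₀: μ₀ = (μ_n·τ_n − τ_data·x̄)/τ₀ = (-12.2574·0.689494 − 0.674157·-12.6) / 0.015337 = 0.042974/0.015337 ≈ 2.8.

μ₀ = 2.8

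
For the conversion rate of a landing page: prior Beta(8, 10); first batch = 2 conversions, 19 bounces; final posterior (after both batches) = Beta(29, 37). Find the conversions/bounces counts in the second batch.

19 conversions and 8 bounces

Because Beta–binomial updating is additive in the counts, the combined data contributed (α_post−α_prior, β_post−β_prior) successes and failures.
Total across both batches: 29−8=21 conversions, 37−10=27 bounces.
Subtract the first batch: 21−2=19 conversions and 27−19=8 bounces.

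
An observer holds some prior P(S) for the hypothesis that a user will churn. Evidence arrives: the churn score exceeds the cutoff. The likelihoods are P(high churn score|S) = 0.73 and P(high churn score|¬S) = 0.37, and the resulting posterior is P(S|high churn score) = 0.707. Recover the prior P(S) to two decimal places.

P(S) = 0.55

In odds form, posterior odds = prior odds × likelihood ratio, so prior odds = posterior odds ÷ LR.
Posterior odds = 0.707/(1−0.707) = 2.4130. LR = 0.73/0.37 = 1.9730.
Prior odds = 2.4130/1.9730 = 1.2230, so P(S) = 1.2230/(1+1.2230) ≈ 0.55.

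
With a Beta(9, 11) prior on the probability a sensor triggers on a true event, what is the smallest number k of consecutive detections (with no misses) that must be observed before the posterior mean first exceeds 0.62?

k = 9

After k detections and 0 misses the posterior is Beta(9+k, 11), with mean (9+k)/(9+11+k).
Set (9+k)/(20+k) > 0.62 and solve: k > (0.62·20 − 9)/(1 − 0.62) = 8.947.
The smallest integer exceeding 8.947 is 9, and checking k=9: (18)/(29) = 0.6207 > 0.62.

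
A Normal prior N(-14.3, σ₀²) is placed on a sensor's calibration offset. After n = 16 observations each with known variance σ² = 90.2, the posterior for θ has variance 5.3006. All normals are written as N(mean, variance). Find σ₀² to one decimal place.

For the Normal–Normal model with known σ², precisions add: τ_n = τ₀ + n/σ².
So 1/σ₀² = 1/5.3006 − 16/90.2 = 0.188658 − 0.177384 = 0.011274.
Hence σ₀² = 1/0.011274 ≈ 88.7.

σ₀² = 88.7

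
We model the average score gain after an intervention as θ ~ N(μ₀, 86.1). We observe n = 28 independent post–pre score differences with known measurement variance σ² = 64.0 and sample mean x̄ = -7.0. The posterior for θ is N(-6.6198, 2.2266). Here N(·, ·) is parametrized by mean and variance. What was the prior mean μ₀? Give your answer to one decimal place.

With known observation variance, the Normal–Normal posterior has precision τ_n = τ₀ + n/σ² and mean μ_n = (τ₀μ₀ + (n/σ²)x̄)/τ_n.
Here τ₀ = 1/86.1 = 0.011614 and τ_data = 28/64.0 = 0.437500, so τ_n = 0.449114.
Rearranging for μ₀: μ₀ = (μ_n·τ_n − τ_data·x̄)/τ₀ = (-6.6198·0.449114 − 0.437500·-7.0) / 0.011614 = 0.089455/0.011614 ≈ 7.7.

μ₀ = 7.7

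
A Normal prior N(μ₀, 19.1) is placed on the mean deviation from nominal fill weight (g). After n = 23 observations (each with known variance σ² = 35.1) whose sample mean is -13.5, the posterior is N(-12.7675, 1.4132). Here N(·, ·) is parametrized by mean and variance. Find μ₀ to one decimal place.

The posterior mean is a precision-weighted average: μ_n = (τ₀μ₀ + τ_data·x̄)/(τ₀+τ_data), with τ₀=1/σ₀² and τ_data=n/σ².
Here τ₀ = 1/19.1 = 0.052356 and τ_data = 23/35.1 = 0.655271, so τ_n = 0.707627.
Rearranging for μ₀: μ₀ = (μ_n·τ_n − τ_data·x̄)/τ₀ = (-12.7675·0.707627 − 0.655271·-13.5) / 0.052356 = -0.188469/0.052356 ≈ -3.6.

μ₀ = -3.6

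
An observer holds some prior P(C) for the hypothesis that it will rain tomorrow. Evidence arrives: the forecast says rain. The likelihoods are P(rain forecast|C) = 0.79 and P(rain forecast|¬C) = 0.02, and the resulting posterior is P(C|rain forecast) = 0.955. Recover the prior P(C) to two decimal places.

In odds form, posterior odds = prior odds × likelihood ratio, so prior odds = posterior odds ÷ LR.
Posterior odds = 0.955/(1−0.955) = 21.2222. LR = 0.79/0.02 = 39.5000.
Prior odds = 21.2222/39.5000 = 0.5373, so P(C) = 0.5373/(1+0.5373) ≈ 0.35.

P(C) = 0.35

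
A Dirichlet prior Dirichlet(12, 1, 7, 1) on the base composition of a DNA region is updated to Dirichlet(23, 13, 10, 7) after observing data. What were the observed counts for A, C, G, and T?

counts (11, 12, 3, 6)

For a Dirichlet(α) prior with multinomial counts c, the posterior is Dirichlet(α + c) componentwise.
Counts are posterior − prior componentwise: 23−12=11, 13−1=12, 10−7=3, 7−1=6.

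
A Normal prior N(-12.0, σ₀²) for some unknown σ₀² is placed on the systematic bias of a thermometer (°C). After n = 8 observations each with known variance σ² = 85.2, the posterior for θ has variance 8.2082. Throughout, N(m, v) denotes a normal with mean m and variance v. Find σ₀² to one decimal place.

For the Normal–Normal model with known σ², precisions add: τ_n = τ₀ + n/σ².
So 1/σ₀² = 1/8.2082 − 8/85.2 = 0.121829 − 0.093897 = 0.027932.
Hence σ₀² = 1/0.027932 ≈ 35.8.

σ₀² = 35.8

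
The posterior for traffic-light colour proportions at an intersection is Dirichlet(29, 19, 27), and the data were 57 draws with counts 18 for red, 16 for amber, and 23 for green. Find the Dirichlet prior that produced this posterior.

Dirichlet(11, 3, 4)

For a Dirichlet(α) prior with multinomial counts c, the posterior is Dirichlet(α + c) componentwise.
Subtract each count from the matching posterior parameter: 29−18=11, 19−16=3, 27−23=4.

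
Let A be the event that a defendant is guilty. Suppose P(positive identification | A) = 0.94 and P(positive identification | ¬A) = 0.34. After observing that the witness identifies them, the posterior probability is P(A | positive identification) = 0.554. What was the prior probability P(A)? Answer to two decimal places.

Bayes' rule in odds form gives O(A|E) = O(A)·[P(E|A)/P(E|¬A)], hence O(A) = O(A|E)/LR.
Posterior odds = 0.554/(1−0.554) = 1.2422. LR = 0.94/0.34 = 2.7647.
Prior odds = 1.2422/2.7647 = 0.4493, so P(A) = 0.4493/(1+0.4493) ≈ 0.31.

P(A) = 0.31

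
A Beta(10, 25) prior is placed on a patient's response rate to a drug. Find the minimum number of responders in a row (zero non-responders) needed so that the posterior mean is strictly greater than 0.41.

After k responders and 0 non-responders the posterior is Beta(10+k, 25), with mean (10+k)/(10+25+k).
Set (10+k)/(35+k) > 0.41 and solve: k > (0.41·35 − 10)/(1 − 0.41) = 7.373.
The smallest integer exceeding 7.373 is 8, and checking k=8: (18)/(43) = 0.4186 > 0.41.

k = 8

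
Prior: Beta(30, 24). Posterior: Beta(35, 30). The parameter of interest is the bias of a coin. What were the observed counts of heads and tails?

A Beta(α, β) prior with s successes and f failures in binomial data gives a Beta(α+s, β+f) posterior.
So s = 35 − 30 = 5 and f = 30 − 24 = 6.

5 heads and 6 tails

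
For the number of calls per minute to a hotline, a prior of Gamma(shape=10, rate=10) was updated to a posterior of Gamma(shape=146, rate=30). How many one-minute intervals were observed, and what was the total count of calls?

Gamma–Poisson conjugacy: posterior shape = α + Σxᵢ, posterior rate = β + n.
Matching: Σxᵢ = 146 − 10 = 136 and n = 30 − 10 = 20.

n = 20 one-minute intervals with total 136 calls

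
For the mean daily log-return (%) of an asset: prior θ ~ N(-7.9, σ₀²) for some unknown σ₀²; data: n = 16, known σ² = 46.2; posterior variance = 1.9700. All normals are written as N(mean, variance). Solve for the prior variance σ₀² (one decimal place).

For the Normal–Normal model with known σ², precisions add: τ_n = τ₀ + n/σ².
So 1/σ₀² = 1/1.9700 − 16/46.2 = 0.507614 − 0.346320 = 0.161294.
Hence σ₀² = 1/0.161294 ≈ 6.2.

σ₀² = 6.2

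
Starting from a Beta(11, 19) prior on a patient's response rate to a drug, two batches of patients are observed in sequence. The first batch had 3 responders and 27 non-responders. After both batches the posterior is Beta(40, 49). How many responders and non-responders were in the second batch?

Because Beta–binomial updating is additive in the counts, the combined data contributed (α_post−α_prior, β_post−β_prior) successes and failures.
Total across both batches: 40−11=29 responders, 49−19=30 non-responders.
Subtract the first batch: 29−3=26 responders and 30−27=3 non-responders.

26 responders and 3 non-responders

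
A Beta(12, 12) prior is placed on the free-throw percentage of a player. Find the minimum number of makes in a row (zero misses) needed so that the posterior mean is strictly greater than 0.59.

k = 6

After k makes and 0 misses the posterior is Beta(12+k, 12), with mean (12+k)/(12+12+k).
Set (12+k)/(24+k) > 0.59 and solve: k > (0.59·24 − 12)/(1 − 0.59) = 5.268.
The smallest integer exceeding 5.268 is 6.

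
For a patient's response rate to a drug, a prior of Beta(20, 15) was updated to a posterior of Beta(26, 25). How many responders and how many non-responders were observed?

6 responders and 10 non-responders

A Beta(a, b) prior with s successes and f failures in binomial data gives a Beta(a+s, b+f) posterior.
So s = 26 − 20 = 6 and f = 25 − 15 = 10.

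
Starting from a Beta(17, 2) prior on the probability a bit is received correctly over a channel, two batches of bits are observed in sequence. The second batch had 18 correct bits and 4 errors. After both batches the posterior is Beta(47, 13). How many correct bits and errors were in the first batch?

12 correct bits and 7 errors

Sequential conjugate updates are equivalent to a single update on the pooled data, so total successes = posterior α − prior α and total failures = posterior β − prior β.
Total across both batches: 47−17=30 correct bits, 13−2=11 errors.
Subtract the second batch: 30−18=12 correct bits and 11−4=7 errors.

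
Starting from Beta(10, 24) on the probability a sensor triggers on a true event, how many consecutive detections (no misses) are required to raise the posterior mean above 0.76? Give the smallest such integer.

After k detections and 0 misses the posterior is Beta(10+k, 24), with mean (10+k)/(10+24+k).
Set (10+k)/(34+k) > 0.76 and solve: k > (0.76·34 − 10)/(1 − 0.76) = 66.000.
The smallest integer exceeding 66.000 is 67, and checking k=67: (77)/(101) = 0.7624 > 0.76.

k = 67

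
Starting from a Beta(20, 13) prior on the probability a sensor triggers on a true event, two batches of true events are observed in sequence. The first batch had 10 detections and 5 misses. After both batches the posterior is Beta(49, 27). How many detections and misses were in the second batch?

19 detections and 9 misses

Because Beta–binomial updating is additive in the counts, the combined data contributed (α_post−α_prior, β_post−β_prior) successes and failures.
Total across both batches: 49−20=29 detections, 27−13=14 misses.
Subtract the first batch: 29−10=19 detections and 14−5=9 misses.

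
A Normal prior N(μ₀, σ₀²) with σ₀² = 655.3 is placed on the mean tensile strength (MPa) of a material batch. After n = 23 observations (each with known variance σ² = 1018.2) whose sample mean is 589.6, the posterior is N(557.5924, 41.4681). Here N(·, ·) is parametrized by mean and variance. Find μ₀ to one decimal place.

With known observation variance, the Normal–Normal posterior has precision τ_n = τ₀ + n/σ² and mean μ_n = (τ₀μ₀ + (n/σ²)x̄)/τ_n.
Here τ₀ = 1/655.3 = 0.001526 and τ_data = 23/1018.2 = 0.022589, so τ_n = 0.024115.
Rearranging for μ₀: μ₀ = (μ_n·τ_n − τ_data·x̄)/τ₀ = (557.5924·0.024115 − 0.022589·589.6) / 0.001526 = 0.127866/0.001526 ≈ 83.8.

μ₀ = 83.8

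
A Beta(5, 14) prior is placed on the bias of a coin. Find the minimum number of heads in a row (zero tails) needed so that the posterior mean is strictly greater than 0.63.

After k heads and 0 tails the posterior is Beta(5+k, 14), with mean (5+k)/(5+14+k).
Set (5+k)/(19+k) > 0.63 and solve: k > (0.63·19 − 5)/(1 − 0.63) = 18.838.
The smallest integer exceeding 18.838 is 19.

k = 19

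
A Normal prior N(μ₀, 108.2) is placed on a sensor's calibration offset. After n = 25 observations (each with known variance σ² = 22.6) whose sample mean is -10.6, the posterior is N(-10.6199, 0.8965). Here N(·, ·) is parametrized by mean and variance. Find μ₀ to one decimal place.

The posterior mean is a precision-weighted average: μ_n = (τ₀μ₀ + τ_data·x̄)/(τ₀+τ_data), with τ₀=1/σ₀² and τ_data=n/σ².
Here τ₀ = 1/108.2 = 0.009242 and τ_data = 25/22.6 = 1.106195, so τ_n = 1.115437.
Rearranging for μ₀: μ₀ = (μ_n·τ_n − τ_data·x̄)/τ₀ = (-10.6199·1.115437 − 1.106195·-10.6) / 0.009242 = -0.120162/0.009242 ≈ -13.0.

μ₀ = -13.0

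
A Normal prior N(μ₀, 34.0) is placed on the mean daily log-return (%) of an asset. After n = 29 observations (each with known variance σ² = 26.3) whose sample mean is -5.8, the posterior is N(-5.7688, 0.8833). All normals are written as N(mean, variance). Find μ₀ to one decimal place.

μ₀ = -4.6

The posterior mean is a precision-weighted average: μ_n = (τ₀μ₀ + τ_data·x̄)/(τ₀+τ_data), with τ₀=1/σ₀² and τ_data=n/σ².
Here τ₀ = 1/34.0 = 0.029412 and τ_data = 29/26.3 = 1.102662, so τ_n = 1.132074.
Rearranging for μ₀: μ₀ = (μ_n·τ_n − τ_data·x̄)/τ₀ = (-5.7688·1.132074 − 1.102662·-5.8) / 0.029412 = -0.135269/0.029412 ≈ -4.6.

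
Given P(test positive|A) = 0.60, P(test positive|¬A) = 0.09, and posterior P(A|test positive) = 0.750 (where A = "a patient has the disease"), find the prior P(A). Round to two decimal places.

P(A) = 0.31

In odds form, posterior odds = prior odds × likelihood ratio, so prior odds = posterior odds ÷ LR.
Posterior odds = 0.750/(1−0.750) = 3.0000. LR = 0.60/0.09 = 6.6667.
Prior odds = 3.0000/6.6667 = 0.4500, so P(A) = 0.4500/(1+0.4500) ≈ 0.31.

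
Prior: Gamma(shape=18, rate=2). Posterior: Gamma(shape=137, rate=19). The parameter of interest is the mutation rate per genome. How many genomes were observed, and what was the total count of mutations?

n = 17 genomes with total 119 mutations

A Gamma(α, β) prior (rate parametrization) on a Poisson rate with n observations summing to S gives posterior Gamma(α+S, β+n).
Matching: Σxᵢ = 137 − 18 = 119 and n = 19 − 2 = 17.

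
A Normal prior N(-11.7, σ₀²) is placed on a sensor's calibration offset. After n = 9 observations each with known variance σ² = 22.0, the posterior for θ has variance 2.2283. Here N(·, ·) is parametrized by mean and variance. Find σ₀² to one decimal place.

Posterior precision equals prior precision plus data precision: 1/σ_n² = 1/σ₀² + n/σ².
So 1/σ₀² = 1/2.2283 − 9/22.0 = 0.448773 − 0.409091 = 0.039682.
Hence σ₀² = 1/0.039682 ≈ 25.2.

σ₀² = 25.2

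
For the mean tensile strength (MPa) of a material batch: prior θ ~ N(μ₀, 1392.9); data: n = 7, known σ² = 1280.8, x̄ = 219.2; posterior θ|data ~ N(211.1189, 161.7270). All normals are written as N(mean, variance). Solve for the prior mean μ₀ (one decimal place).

With known observation variance, the Normal–Normal posterior has precision τ_n = τ₀ + n/σ² and mean μ_n = (τ₀μ₀ + (n/σ²)x̄)/τ_n.
Here τ₀ = 1/1392.9 = 0.000718 and τ_data = 7/1280.8 = 0.005465, so τ_n = 0.006183.
Rearranging for μ₀: μ₀ = (μ_n·τ_n − τ_data·x̄)/τ₀ = (211.1189·0.006183 − 0.005465·219.2) / 0.000718 = 0.107420/0.000718 ≈ 149.6.

μ₀ = 149.6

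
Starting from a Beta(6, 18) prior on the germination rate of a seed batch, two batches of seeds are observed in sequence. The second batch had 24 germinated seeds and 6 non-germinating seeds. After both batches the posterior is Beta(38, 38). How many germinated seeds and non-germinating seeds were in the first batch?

8 germinated seeds and 14 non-germinating seeds

Sequential conjugate updates are equivalent to a single update on the pooled data, so total successes = posterior α − prior α and total failures = posterior β − prior β.
Total across both batches: 38−6=32 germinated seeds, 38−18=20 non-germinating seeds.
Subtract the second batch: 32−24=8 germinated seeds and 20−6=14 non-germinating seeds.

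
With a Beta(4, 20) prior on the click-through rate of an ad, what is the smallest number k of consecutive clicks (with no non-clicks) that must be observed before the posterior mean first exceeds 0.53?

After k clicks and 0 non-clicks the posterior is Beta(4+k, 20), with mean (4+k)/(4+20+k).
Set (4+k)/(24+k) > 0.53 and solve: k > (0.53·24 − 4)/(1 − 0.53) = 18.553.
The smallest integer exceeding 18.553 is 19, and checking k=19: (23)/(43) = 0.5349 > 0.53.

k = 19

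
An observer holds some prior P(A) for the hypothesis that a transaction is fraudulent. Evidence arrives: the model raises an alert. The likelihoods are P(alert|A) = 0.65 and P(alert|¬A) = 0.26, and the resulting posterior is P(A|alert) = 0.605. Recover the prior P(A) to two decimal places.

Bayes' rule in odds form gives O(A|E) = O(A)·[P(E|A)/P(E|¬A)], hence O(A) = O(A|E)/LR.
Posterior odds = 0.605/(1−0.605) = 1.5316. LR = 0.65/0.26 = 2.5000.
Prior odds = 1.5316/2.5000 = 0.6126, so P(A) = 0.6126/(1+0.6126) ≈ 0.38.

P(A) = 0.38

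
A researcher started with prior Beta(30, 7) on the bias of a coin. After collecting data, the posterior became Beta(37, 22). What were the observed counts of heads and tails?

A Beta(a, b) prior with s successes and f failures in binomial data gives a Beta(a+s, b+f) posterior.
Match parameters: s=37−30=7, f=22−7=15.

7 heads and 15 tails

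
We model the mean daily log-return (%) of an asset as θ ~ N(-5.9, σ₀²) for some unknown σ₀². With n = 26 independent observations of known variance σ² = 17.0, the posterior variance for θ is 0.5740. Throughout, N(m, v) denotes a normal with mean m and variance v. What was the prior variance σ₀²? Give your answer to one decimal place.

Posterior precision equals prior precision plus data precision: 1/σ_n² = 1/σ₀² + n/σ².
So 1/σ₀² = 1/0.5740 − 26/17.0 = 1.742160 − 1.529412 = 0.212748.
Hence σ₀² = 1/0.212748 ≈ 4.7.

σ₀² = 4.7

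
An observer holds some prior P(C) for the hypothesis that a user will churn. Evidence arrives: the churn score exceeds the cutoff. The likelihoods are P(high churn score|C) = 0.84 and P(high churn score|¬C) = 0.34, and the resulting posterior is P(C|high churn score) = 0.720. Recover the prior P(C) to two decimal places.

In odds form, posterior odds = prior odds × likelihood ratio, so prior odds = posterior odds ÷ LR.
Posterior odds = 0.720/(1−0.720) = 2.5714. LR = 0.84/0.34 = 2.4706.
Prior odds = 2.5714/2.4706 = 1.0408, so P(C) = 1.0408/(1+1.0408) ≈ 0.51.

P(C) = 0.51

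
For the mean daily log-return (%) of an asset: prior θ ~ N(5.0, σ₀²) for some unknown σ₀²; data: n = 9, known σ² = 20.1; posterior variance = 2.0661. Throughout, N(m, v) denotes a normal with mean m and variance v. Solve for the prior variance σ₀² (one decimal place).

σ₀² = 27.6

Posterior precision equals prior precision plus data precision: 1/σ_n² = 1/σ₀² + n/σ².
So 1/σ₀² = 1/2.0661 − 9/20.1 = 0.484004 − 0.447761 = 0.036243.
Hence σ₀² = 1/0.036243 ≈ 27.6.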